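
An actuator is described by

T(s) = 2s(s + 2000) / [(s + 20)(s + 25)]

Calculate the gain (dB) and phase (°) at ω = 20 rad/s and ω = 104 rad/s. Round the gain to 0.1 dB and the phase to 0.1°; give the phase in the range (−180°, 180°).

At s = jω = j20:
zero (s+2000): 2000 + j20 → |·| = √(2000²+20²) = √4000400 ≈ 2000.1, ∠ = arctan(20/2000) ≈ 0.57°
zero at origin: s = j20 → |·| = 20, ∠ = 90.00°
pole (s+20): 20 + j20 → |·| = √(20²+20²) = √800 ≈ 28.284, ∠ = arctan(20/20) ≈ 45.00°
pole (s+25): 25 + j20 → |·| = √(25²+20²) = √1025 ≈ 32.016, ∠ = arctan(20/25) ≈ 38.66°
|T| = 2 · 40002 / 905.54 ≈ 88.349
Gain = 20 log₁₀(88.349) ≈ 38.92 dB
∠T = 90.57° − 83.66° = 6.91°

At s = jω = j104:
zero (s+2000): 2000 + j104 → |·| = √(2000²+104²) = √4010816 ≈ 2002.7, ∠ = arctan(104/2000) ≈ 2.98°
zero at origin: s = j104 → |·| = 104, ∠ = 90.00°
pole (s+20): 20 + j104 → |·| = √(20²+104²) = √11216 ≈ 105.91, ∠ = arctan(104/20) ≈ 79.11°
pole (s+25): 25 + j104 → |·| = √(25²+104²) = √11441 ≈ 106.96, ∠ = arctan(104/25) ≈ 76.48°
|T| = 2 · 2.0828e+05 / 11328 ≈ 36.773
Gain = 20 log₁₀(36.773) ≈ 31.31 dB
∠T = 92.98° − 155.59° = -62.61°

ω = 20: 38.9 dB, 6.9°; ω = 104: 31.3 dB, -62.6°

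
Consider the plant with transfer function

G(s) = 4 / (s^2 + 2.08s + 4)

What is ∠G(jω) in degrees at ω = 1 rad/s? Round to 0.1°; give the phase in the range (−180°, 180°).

-34.7°

At s = jω = j1:
quadratic: (j1)² + 2.08·j1 + 4 = 3 + j2.08 → |·| ≈ 3.6505, ∠ ≈ 34.73°
∠G = 0.00° − 34.73° = -34.73°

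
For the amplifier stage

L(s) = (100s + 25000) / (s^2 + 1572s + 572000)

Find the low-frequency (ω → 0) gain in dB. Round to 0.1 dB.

-27.2 dB

L(0) = 25000 / 572000 ≈ 0.043706
20 log₁₀(0.043706) ≈ -27.19 dB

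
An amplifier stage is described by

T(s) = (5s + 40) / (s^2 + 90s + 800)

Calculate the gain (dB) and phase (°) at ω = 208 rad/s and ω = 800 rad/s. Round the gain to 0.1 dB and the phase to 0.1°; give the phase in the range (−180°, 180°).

ω = 208: -33.0 dB, -68.4°; ω = 800: -44.1 dB, -84.1°

Substitute s = j208:
Numerator: 5(j208) + 40 = 40 + j1040
Denominator: (j208)^2 + 90(j208) + 800 = -42464 + j18720
|N| = √(40² + 1040²) ≈ 1040.8, ∠N ≈ 87.80°
|D| = √(42464² + 18720²) ≈ 46407, ∠D ≈ 156.21°
|T| = 1040.8 / 46407 ≈ 0.022428
Gain = 20 log₁₀(0.022428) ≈ -32.98 dB
∠T = 87.80° − 156.21° = -68.41°

Substitute s = j800:
Numerator: 5(j800) + 40 = 40 + j4000
Denominator: (j800)^2 + 90(j800) + 800 = -639200 + j72000
|N| = √(40² + 4000²) ≈ 4000.2, ∠N ≈ 89.43°
|D| = √(639200² + 72000²) ≈ 6.4324e+05, ∠D ≈ 173.57°
|T| = 4000.2 / 6.4324e+05 ≈ 0.0062188
Gain = 20 log₁₀(0.0062188) ≈ -44.13 dB
∠T = 89.43° − 173.57° = -84.14°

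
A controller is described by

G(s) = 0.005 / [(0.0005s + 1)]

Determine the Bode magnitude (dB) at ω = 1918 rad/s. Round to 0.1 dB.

-48.9 dB

At ω = 1918 rad/s:
pole (1 + j1918·0.0005) = 1 + j0.959 → |·| ≈ 1.3855, ∠ ≈ 43.80°
|G| = 0.005 · 1 / (1.3855) ≈ 0.0036088
Gain = 20 log₁₀(0.0036088) ≈ -48.85 dB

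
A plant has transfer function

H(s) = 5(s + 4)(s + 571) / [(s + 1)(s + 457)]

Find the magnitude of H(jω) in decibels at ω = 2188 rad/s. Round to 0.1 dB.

At s = jω = j2188:
zero (s+4): 4 + j2188 → |·| = √(4²+2188²) = √4787360 ≈ 2188, ∠ = arctan(2188/4) ≈ 89.90°
zero (s+571): 571 + j2188 → |·| = √(571²+2188²) = √5113385 ≈ 2261.3, ∠ = arctan(2188/571) ≈ 75.37°
pole (s+1): 1 + j2188 → |·| = √(1²+2188²) = √4787345 ≈ 2188, ∠ = arctan(2188/1) ≈ 89.97°
pole (s+457): 457 + j2188 → |·| = √(457²+2188²) = √4996193 ≈ 2235.2, ∠ = arctan(2188/457) ≈ 78.20°
|H| = 5 · 4.9477e+06 / 4.8906e+06 ≈ 5.0584
Gain = 20 log₁₀(5.0584) ≈ 14.08 dB

14.1 dB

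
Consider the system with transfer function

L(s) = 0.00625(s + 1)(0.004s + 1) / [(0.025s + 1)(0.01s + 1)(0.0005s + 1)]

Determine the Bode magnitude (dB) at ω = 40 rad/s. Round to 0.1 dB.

At ω = 40 rad/s:
zero (1 + j40·1) = 1 + j40 → |·| ≈ 40.012, ∠ ≈ 88.57°
zero (1 + j40·0.004) = 1 + j0.16 → |·| ≈ 1.0127, ∠ ≈ 9.09°
pole (1 + j40·0.025) = 1 + j1 → |·| ≈ 1.4142, ∠ ≈ 45.00°
pole (1 + j40·0.01) = 1 + j0.4 → |·| ≈ 1.077, ∠ ≈ 21.80°
pole (1 + j40·0.0005) = 1 + j0.02 → |·| ≈ 1.0002, ∠ ≈ 1.15°
|L| = 0.00625 · 40.012 · 1.0127 / (1.4142 · 1.077 · 1.0002) ≈ 0.16624
Gain = 20 log₁₀(0.16624) ≈ -15.59 dB

-15.6 dB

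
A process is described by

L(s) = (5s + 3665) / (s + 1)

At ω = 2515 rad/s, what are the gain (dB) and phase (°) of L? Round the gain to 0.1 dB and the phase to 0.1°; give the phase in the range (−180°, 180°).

Substitute s = j2515:
Numerator: 5(j2515) + 3665 = 3665 + j12575
Denominator: (j2515) + 1 = 1 + j2515
|N| = √(3665² + 12575²) ≈ 13098, ∠N ≈ 73.75°
|D| = √(1² + 2515²) ≈ 2515, ∠D ≈ 89.98°
|L| = 13098 / 2515 ≈ 5.208
Gain = 20 log₁₀(5.208) ≈ 14.33 dB
∠L = 73.75° − 89.98° = -16.23°

14.3 dB, -16.2°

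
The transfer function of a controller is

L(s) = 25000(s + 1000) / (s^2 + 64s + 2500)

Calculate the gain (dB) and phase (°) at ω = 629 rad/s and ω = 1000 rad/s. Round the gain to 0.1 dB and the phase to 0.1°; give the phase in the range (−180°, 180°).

At s = jω = j629:
zero (s+1000): 1000 + j629 → |·| = √(1000²+629²) = √1395641 ≈ 1181.4, ∠ = arctan(629/1000) ≈ 32.17°
quadratic: (j629)² + 64·j629 + 2500 = -393141 + j40256 → |·| ≈ 3.952e+05, ∠ ≈ 174.15°
|L| = 25000 · 1181.4 / 3.952e+05 ≈ 74.734
Gain = 20 log₁₀(74.734) ≈ 37.47 dB
∠L = 32.17° − 174.15° = -141.98°

At s = jω = j1000:
zero (s+1000): 1000 + j1000 → |·| = √(1000²+1000²) = √2000000 ≈ 1414.2, ∠ = arctan(1000/1000) ≈ 45.00°
quadratic: (j1000)² + 64·j1000 + 2500 = -997500 + j64000 → |·| ≈ 9.9955e+05, ∠ ≈ 176.33°
|L| = 25000 · 1414.2 / 9.9955e+05 ≈ 35.371
Gain = 20 log₁₀(35.371) ≈ 30.97 dB
∠L = 45.00° − 176.33° = -131.33°

ω = 629: 37.5 dB, -142.0°; ω = 1000: 31.0 dB, -131.3°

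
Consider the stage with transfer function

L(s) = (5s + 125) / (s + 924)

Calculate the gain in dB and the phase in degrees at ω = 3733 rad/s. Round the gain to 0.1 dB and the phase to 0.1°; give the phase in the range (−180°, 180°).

13.7 dB, 13.5°

Substitute s = j3733:
Numerator: 5(j3733) + 125 = 125 + j18665
Denominator: (j3733) + 924 = 924 + j3733
|N| = √(125² + 18665²) ≈ 18665, ∠N ≈ 89.62°
|D| = √(924² + 3733²) ≈ 3845.7, ∠D ≈ 76.10°
|L| = 18665 / 3845.7 ≈ 4.8535
Gain = 20 log₁₀(4.8535) ≈ 13.72 dB
∠L = 89.62° − 76.10° = 13.52°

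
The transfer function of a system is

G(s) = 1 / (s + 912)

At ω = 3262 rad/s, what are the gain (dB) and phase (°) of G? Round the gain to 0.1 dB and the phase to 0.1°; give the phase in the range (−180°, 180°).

Substitute s = j3262:
Numerator: 1 = 1 + j0
Denominator: (j3262) + 912 = 912 + j3262
|N| = √(1² + 0²) ≈ 1, ∠N ≈ 0.00°
|D| = √(912² + 3262²) ≈ 3387.1, ∠D ≈ 74.38°
|G| = 1 / 3387.1 ≈ 0.00029524
Gain = 20 log₁₀(0.00029524) ≈ -70.60 dB
∠G = 0.00° − 74.38° = -74.38°

-70.6 dB, -74.4°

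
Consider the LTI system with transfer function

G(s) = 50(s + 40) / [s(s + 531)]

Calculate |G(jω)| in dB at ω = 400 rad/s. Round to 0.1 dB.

At s = jω = j400:
zero (s+40): 40 + j400 → |·| = √(40²+400²) = √161600 ≈ 402, ∠ = arctan(400/40) ≈ 84.29°
pole (s+531): 531 + j400 → |·| = √(531²+400²) = √441961 ≈ 664.8, ∠ = arctan(400/531) ≈ 36.99°
pole at origin: |s| = 400, ∠ = 90.00° (in denominator)
|G| = 50 · 402 / 2.6592e+05 ≈ 0.075587
Gain = 20 log₁₀(0.075587) ≈ -22.43 dB

-22.4 dB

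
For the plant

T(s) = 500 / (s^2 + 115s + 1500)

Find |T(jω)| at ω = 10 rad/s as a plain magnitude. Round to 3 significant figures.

Substitute s = j10:
Numerator: 500 = 500 + j0
Denominator: (j10)^2 + 115(j10) + 1500 = 1400 + j1150
|N| = √(500² + 0²) ≈ 500, ∠N ≈ 0.00°
|D| = √(1400² + 1150²) ≈ 1811.8, ∠D ≈ 39.40°
|T| = 500 / 1811.8 ≈ 0.27597

0.276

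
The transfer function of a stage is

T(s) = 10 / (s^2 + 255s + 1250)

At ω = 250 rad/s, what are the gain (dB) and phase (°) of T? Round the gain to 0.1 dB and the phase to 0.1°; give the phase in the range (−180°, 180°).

Substitute s = j250:
Numerator: 10 = 10 + j0
Denominator: (j250)^2 + 255(j250) + 1250 = -61250 + j63750
|N| = √(10² + 0²) ≈ 10, ∠N ≈ 0.00°
|D| = √(61250² + 63750²) ≈ 88406, ∠D ≈ 133.85°
|T| = 10 / 88406 ≈ 0.00011311
Gain = 20 log₁₀(0.00011311) ≈ -78.93 dB
∠T = 0.00° − 133.85° = -133.85°

-78.9 dB, -133.9°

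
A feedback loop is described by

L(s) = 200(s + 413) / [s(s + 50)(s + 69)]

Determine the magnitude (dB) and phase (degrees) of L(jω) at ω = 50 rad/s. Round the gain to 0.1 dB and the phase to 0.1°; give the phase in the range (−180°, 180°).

-11.2 dB, -164.0°

At s = jω = j50:
zero (s+413): 413 + j50 → |·| = √(413²+50²) = √173069 ≈ 416.02, ∠ = arctan(50/413) ≈ 6.90°
pole (s+50): 50 + j50 → |·| = √(50²+50²) = √5000 ≈ 70.711, ∠ = arctan(50/50) ≈ 45.00°
pole (s+69): 69 + j50 → |·| = √(69²+50²) = √7261 ≈ 85.212, ∠ = arctan(50/69) ≈ 35.93°
pole at origin: |s| = 50, ∠ = 90.00° (in denominator)
|L| = 200 · 416.02 / 3.0127e+05 ≈ 0.27618
Gain = 20 log₁₀(0.27618) ≈ -11.18 dB
∠L = 6.90° − 170.93° = -164.03°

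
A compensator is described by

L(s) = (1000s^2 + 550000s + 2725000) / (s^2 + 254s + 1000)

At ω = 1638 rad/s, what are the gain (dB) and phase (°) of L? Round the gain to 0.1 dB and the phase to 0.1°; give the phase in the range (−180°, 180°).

60.4 dB, -9.8°

Substitute s = j1638:
Numerator: 1000(j1638)^2 + 550000(j1638) + 2725000 = -2680319000 + j900900000
Denominator: (j1638)^2 + 254(j1638) + 1000 = -2682044 + j416052
|N| = √(2680319000² + 900900000²) ≈ 2.8277e+09, ∠N ≈ 161.42°
|D| = √(2682044² + 416052²) ≈ 2.7141e+06, ∠D ≈ 171.18°
|L| = 2.8277e+09 / 2.7141e+06 ≈ 1041.9
Gain = 20 log₁₀(1041.9) ≈ 60.36 dB
∠L = 161.42° − 171.18° = -9.76°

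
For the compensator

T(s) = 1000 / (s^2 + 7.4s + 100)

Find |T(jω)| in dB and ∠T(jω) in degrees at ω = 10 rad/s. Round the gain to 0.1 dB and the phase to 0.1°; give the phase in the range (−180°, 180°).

At s = jω = j10:
quadratic: (j10)² + 7.4·j10 + 100 = 0 + j74 → |·| ≈ 74, ∠ ≈ 90.00°
|T| = 1000 / 74 ≈ 13.514
Gain = 20 log₁₀(13.514) ≈ 22.62 dB
∠T = 0.00° − 90.00° = -90.00°

22.6 dB, -90.0°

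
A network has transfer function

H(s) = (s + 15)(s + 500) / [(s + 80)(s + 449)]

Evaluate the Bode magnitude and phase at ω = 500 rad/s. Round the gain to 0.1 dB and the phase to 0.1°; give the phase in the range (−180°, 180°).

At s = jω = j500:
zero (s+15): 15 + j500 → |·| = √(15²+500²) = √250225 ≈ 500.22, ∠ = arctan(500/15) ≈ 88.28°
zero (s+500): 500 + j500 → |·| = √(500²+500²) = √500000 ≈ 707.11, ∠ = arctan(500/500) ≈ 45.00°
pole (s+80): 80 + j500 → |·| = √(80²+500²) = √256400 ≈ 506.36, ∠ = arctan(500/80) ≈ 80.91°
pole (s+449): 449 + j500 → |·| = √(449²+500²) = √451601 ≈ 672.01, ∠ = arctan(500/449) ≈ 48.08°
|H| = 1 · 3.5371e+05 / 3.4028e+05 ≈ 1.0395
Gain = 20 log₁₀(1.0395) ≈ 0.34 dB
∠H = 133.28° − 128.99° = 4.29°

0.3 dB, 4.3°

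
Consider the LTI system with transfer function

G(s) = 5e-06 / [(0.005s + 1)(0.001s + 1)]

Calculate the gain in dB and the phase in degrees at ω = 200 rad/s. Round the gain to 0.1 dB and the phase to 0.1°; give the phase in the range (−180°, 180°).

-109.2 dB, -56.3°

At ω = 200 rad/s:
pole (1 + j200·0.005) = 1 + j1 → |·| ≈ 1.4142, ∠ ≈ 45.00°
pole (1 + j200·0.001) = 1 + j0.2 → |·| ≈ 1.0198, ∠ ≈ 11.31°
|G| = 5e-06 · 1 / (1.4142 · 1.0198) ≈ 3.4669e-06
Gain = 20 log₁₀(3.4669e-06) ≈ -109.20 dB
∠G = (0°) − (45.00° + 11.31°) = -56.31°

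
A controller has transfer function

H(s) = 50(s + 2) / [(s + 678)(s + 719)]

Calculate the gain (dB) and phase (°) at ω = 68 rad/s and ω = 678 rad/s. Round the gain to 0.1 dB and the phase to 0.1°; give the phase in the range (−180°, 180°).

ω = 68: -43.2 dB, 77.2°; ω = 678: -28.9 dB, 1.5°

At s = jω = j68:
zero (s+2): 2 + j68 → |·| = √(2²+68²) = √4628 ≈ 68.029, ∠ = arctan(68/2) ≈ 88.32°
pole (s+678): 678 + j68 → |·| = √(678²+68²) = √464308 ≈ 681.4, ∠ = arctan(68/678) ≈ 5.73°
pole (s+719): 719 + j68 → |·| = √(719²+68²) = √521585 ≈ 722.21, ∠ = arctan(68/719) ≈ 5.40°
|H| = 50 · 68.029 / 4.9211e+05 ≈ 0.006912
Gain = 20 log₁₀(0.006912) ≈ -43.21 dB
∠H = 88.32° − 11.13° = 77.19°

At s = jω = j678:
zero (s+2): 2 + j678 → |·| = √(2²+678²) = √459688 ≈ 678, ∠ = arctan(678/2) ≈ 89.83°
pole (s+678): 678 + j678 → |·| = √(678²+678²) = √919368 ≈ 958.84, ∠ = arctan(678/678) ≈ 45.00°
pole (s+719): 719 + j678 → |·| = √(719²+678²) = √976645 ≈ 988.25, ∠ = arctan(678/719) ≈ 43.32°
|H| = 50 · 678 / 9.4757e+05 ≈ 0.035776
Gain = 20 log₁₀(0.035776) ≈ -28.93 dB
∠H = 89.83° − 88.32° = 1.51°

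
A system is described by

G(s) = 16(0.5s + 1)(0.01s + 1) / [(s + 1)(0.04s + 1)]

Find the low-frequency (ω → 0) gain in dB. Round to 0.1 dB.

G(0) = 16 · 1 / 1 = 16
20 log₁₀(16) ≈ 24.08 dB

24.1 dB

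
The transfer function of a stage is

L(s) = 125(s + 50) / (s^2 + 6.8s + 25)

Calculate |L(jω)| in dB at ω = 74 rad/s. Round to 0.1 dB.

6.2 dB

At s = jω = j74:
zero (s+50): 50 + j74 → |·| = √(50²+74²) = √7976 ≈ 89.308, ∠ = arctan(74/50) ≈ 55.95°
quadratic: (j74)² + 6.8·j74 + 25 = -5451 + j503.2 → |·| ≈ 5474.2, ∠ ≈ 174.73°
|L| = 125 · 89.308 / 5474.2 ≈ 2.0393
Gain = 20 log₁₀(2.0393) ≈ 6.19 dB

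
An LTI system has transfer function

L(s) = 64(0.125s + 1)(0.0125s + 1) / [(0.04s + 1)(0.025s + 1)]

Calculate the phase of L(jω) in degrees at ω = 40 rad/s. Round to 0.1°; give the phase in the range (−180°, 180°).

At ω = 40 rad/s:
zero (1 + j40·0.125) = 1 + j5 → |·| ≈ 5.099, ∠ ≈ 78.69°
zero (1 + j40·0.0125) = 1 + j0.5 → |·| ≈ 1.118, ∠ ≈ 26.57°
pole (1 + j40·0.04) = 1 + j1.6 → |·| ≈ 1.8868, ∠ ≈ 57.99°
pole (1 + j40·0.025) = 1 + j1 → |·| ≈ 1.4142, ∠ ≈ 45.00°
∠L = (78.69° + 26.57°) − (57.99° + 45.00°) = 2.27°

2.3°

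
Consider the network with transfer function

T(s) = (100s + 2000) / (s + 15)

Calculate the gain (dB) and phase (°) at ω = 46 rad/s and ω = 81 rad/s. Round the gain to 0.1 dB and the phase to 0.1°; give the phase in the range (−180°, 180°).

Substitute s = j46:
Numerator: 100(j46) + 2000 = 2000 + j4600
Denominator: (j46) + 15 = 15 + j46
|N| = √(2000² + 4600²) ≈ 5016, ∠N ≈ 66.50°
|D| = √(15² + 46²) ≈ 48.384, ∠D ≈ 71.94°
|T| = 5016 / 48.384 ≈ 103.67
Gain = 20 log₁₀(103.67) ≈ 40.31 dB
∠T = 66.50° − 71.94° = -5.44°

Substitute s = j81:
Numerator: 100(j81) + 2000 = 2000 + j8100
Denominator: (j81) + 15 = 15 + j81
|N| = √(2000² + 8100²) ≈ 8343.3, ∠N ≈ 76.13°
|D| = √(15² + 81²) ≈ 82.377, ∠D ≈ 79.51°
|T| = 8343.3 / 82.377 ≈ 101.28
Gain = 20 log₁₀(101.28) ≈ 40.11 dB
∠T = 76.13° − 79.51° = -3.38°

ω = 46: 40.3 dB, -5.4°; ω = 81: 40.1 dB, -3.4°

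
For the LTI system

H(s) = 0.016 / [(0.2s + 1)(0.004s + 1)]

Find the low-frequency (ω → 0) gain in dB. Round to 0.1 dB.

H(0) = 0.016 · 1 / 1 = 0.016
20 log₁₀(0.016) ≈ -35.92 dB

-35.9 dB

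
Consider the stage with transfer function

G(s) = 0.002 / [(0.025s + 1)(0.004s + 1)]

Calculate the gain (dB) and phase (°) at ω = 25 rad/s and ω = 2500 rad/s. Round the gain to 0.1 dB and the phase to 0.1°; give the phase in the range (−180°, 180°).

At ω = 25 rad/s:
pole (1 + j25·0.025) = 1 + j0.625 → |·| ≈ 1.1792, ∠ ≈ 32.01°
pole (1 + j25·0.004) = 1 + j0.1 → |·| ≈ 1.005, ∠ ≈ 5.71°
|G| = 0.002 · 1 / (1.1792 · 1.005) ≈ 0.0016876
Gain = 20 log₁₀(0.0016876) ≈ -55.45 dB
∠G = (0°) − (32.01° + 5.71°) = -37.72°

At ω = 2500 rad/s:
pole (1 + j2500·0.025) = 1 + j62.5 → |·| ≈ 62.508, ∠ ≈ 89.08°
pole (1 + j2500·0.004) = 1 + j10 → |·| ≈ 10.05, ∠ ≈ 84.29°
|G| = 0.002 · 1 / (62.508 · 10.05) ≈ 3.1837e-06
Gain = 20 log₁₀(3.1837e-06) ≈ -109.94 dB
∠G = (0°) − (89.08° + 84.29°) = -173.37°

ω = 25: -55.5 dB, -37.7°; ω = 2500: -109.9 dB, -173.4°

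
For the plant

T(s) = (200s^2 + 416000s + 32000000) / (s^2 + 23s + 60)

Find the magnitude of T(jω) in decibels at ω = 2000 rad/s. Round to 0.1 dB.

Substitute s = j2000:
Numerator: 200(j2000)^2 + 416000(j2000) + 32000000 = -768000000 + j832000000
Denominator: (j2000)^2 + 23(j2000) + 60 = -3999940 + j46000
|N| = √(768000000² + 832000000²) ≈ 1.1323e+09, ∠N ≈ 132.71°
|D| = √(3999940² + 46000²) ≈ 4.0002e+06, ∠D ≈ 179.34°
|T| = 1.1323e+09 / 4.0002e+06 ≈ 283.06
Gain = 20 log₁₀(283.06) ≈ 49.04 dB

49.0 dB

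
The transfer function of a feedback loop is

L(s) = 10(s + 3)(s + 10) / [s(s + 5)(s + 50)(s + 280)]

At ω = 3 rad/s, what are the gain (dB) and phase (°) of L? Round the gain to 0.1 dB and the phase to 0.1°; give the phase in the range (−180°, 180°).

-54.9 dB, -63.3°

At s = jω = j3:
zero (s+3): 3 + j3 → |·| = √(3²+3²) = √18 ≈ 4.2426, ∠ = arctan(3/3) ≈ 45.00°
zero (s+10): 10 + j3 → |·| = √(10²+3²) = √109 ≈ 10.44, ∠ = arctan(3/10) ≈ 16.70°
pole (s+5): 5 + j3 → |·| = √(5²+3²) = √34 ≈ 5.831, ∠ = arctan(3/5) ≈ 30.96°
pole (s+50): 50 + j3 → |·| = √(50²+3²) = √2509 ≈ 50.09, ∠ = arctan(3/50) ≈ 3.43°
pole (s+280): 280 + j3 → |·| = √(280²+3²) = √78409 ≈ 280.02, ∠ = arctan(3/280) ≈ 0.61°
pole at origin: |s| = 3, ∠ = 90.00° (in denominator)
|L| = 10 · 44.293 / 2.4536e+05 ≈ 0.0018052
Gain = 20 log₁₀(0.0018052) ≈ -54.87 dB
∠L = 61.70° − 125.00° = -63.30°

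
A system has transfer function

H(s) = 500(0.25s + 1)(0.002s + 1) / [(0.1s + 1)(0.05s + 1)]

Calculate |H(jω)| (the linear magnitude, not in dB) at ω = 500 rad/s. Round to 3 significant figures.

At ω = 500 rad/s:
zero (1 + j500·0.25) = 1 + j125 → |·| ≈ 125, ∠ ≈ 89.54°
zero (1 + j500·0.002) = 1 + j1 → |·| ≈ 1.4142, ∠ ≈ 45.00°
pole (1 + j500·0.1) = 1 + j50 → |·| ≈ 50.01, ∠ ≈ 88.85°
pole (1 + j500·0.05) = 1 + j25 → |·| ≈ 25.02, ∠ ≈ 87.71°
|H| = 500 · 125 · 1.4142 / (50.01 · 25.02) ≈ 70.639

70.6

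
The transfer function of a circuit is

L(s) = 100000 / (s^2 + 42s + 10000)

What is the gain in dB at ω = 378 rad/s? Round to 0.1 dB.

-2.5 dB

At s = jω = j378:
quadratic: (j378)² + 42·j378 + 10000 = -132884 + j15876 → |·| ≈ 1.3383e+05, ∠ ≈ 173.19°
|L| = 100000 / 1.3383e+05 ≈ 0.74722
Gain = 20 log₁₀(0.74722) ≈ -2.53 dB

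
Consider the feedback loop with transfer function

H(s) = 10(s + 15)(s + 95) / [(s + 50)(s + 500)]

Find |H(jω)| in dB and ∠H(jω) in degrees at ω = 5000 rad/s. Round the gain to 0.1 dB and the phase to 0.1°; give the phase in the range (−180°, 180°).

20.0 dB, 5.0°

At s = jω = j5000:
zero (s+15): 15 + j5000 → |·| = √(15²+5000²) = √25000225 ≈ 5000, ∠ = arctan(5000/15) ≈ 89.83°
zero (s+95): 95 + j5000 → |·| = √(95²+5000²) = √25009025 ≈ 5000.9, ∠ = arctan(5000/95) ≈ 88.91°
pole (s+50): 50 + j5000 → |·| = √(50²+5000²) = √25002500 ≈ 5000.2, ∠ = arctan(5000/50) ≈ 89.43°
pole (s+500): 500 + j5000 → |·| = √(500²+5000²) = √25250000 ≈ 5024.9, ∠ = arctan(5000/500) ≈ 84.29°
|H| = 10 · 2.5004e+07 / 2.5126e+07 ≈ 9.9514
Gain = 20 log₁₀(9.9514) ≈ 19.96 dB
∠H = 178.74° − 173.72° = 5.02°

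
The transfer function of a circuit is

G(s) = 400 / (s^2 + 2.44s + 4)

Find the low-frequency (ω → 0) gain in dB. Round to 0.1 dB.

40.0 dB

G(0) = 400 / 4 = 100
20 log₁₀(100) ≈ 40.00 dB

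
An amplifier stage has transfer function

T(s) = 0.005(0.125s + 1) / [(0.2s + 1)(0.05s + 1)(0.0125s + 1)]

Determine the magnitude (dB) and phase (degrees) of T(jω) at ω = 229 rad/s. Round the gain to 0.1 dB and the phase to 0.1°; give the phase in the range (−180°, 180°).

-80.9 dB, -156.5°

At ω = 229 rad/s:
zero (1 + j229·0.125) = 1 + j28.625 → |·| ≈ 28.642, ∠ ≈ 88.00°
pole (1 + j229·0.2) = 1 + j45.8 → |·| ≈ 45.811, ∠ ≈ 88.75°
pole (1 + j229·0.05) = 1 + j11.45 → |·| ≈ 11.494, ∠ ≈ 85.01°
pole (1 + j229·0.0125) = 1 + j2.8625 → |·| ≈ 3.0321, ∠ ≈ 70.74°
|T| = 0.005 · 28.642 / (45.811 · 11.494 · 3.0321) ≈ 8.9699e-05
Gain = 20 log₁₀(8.9699e-05) ≈ -80.94 dB
∠T = (88.00°) − (88.75° + 85.01° + 70.74°) = -156.50°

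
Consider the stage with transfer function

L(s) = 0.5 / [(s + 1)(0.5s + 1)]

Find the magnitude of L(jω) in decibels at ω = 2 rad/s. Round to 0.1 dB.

At ω = 2 rad/s:
pole (1 + j2·1) = 1 + j2 → |·| ≈ 2.2361, ∠ ≈ 63.43°
pole (1 + j2·0.5) = 1 + j1 → |·| ≈ 1.4142, ∠ ≈ 45.00°
|L| = 0.5 · 1 / (2.2361 · 1.4142) ≈ 0.15811
Gain = 20 log₁₀(0.15811) ≈ -16.02 dB

-16.0 dB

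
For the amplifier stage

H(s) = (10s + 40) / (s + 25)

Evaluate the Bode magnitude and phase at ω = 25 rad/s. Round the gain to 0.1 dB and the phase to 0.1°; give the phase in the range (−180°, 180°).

Substitute s = j25:
Numerator: 10(j25) + 40 = 40 + j250
Denominator: (j25) + 25 = 25 + j25
|N| = √(40² + 250²) ≈ 253.18, ∠N ≈ 80.91°
|D| = √(25² + 25²) ≈ 35.355, ∠D ≈ 45.00°
|H| = 253.18 / 35.355 ≈ 7.1611
Gain = 20 log₁₀(7.1611) ≈ 17.10 dB
∠H = 80.91° − 45.00° = 35.91°

17.1 dB, 35.9°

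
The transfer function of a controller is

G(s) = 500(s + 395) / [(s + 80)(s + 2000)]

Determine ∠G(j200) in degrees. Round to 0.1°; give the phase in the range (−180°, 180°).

At s = jω = j200:
zero (s+395): 395 + j200 → |·| = √(395²+200²) = √196025 ≈ 442.75, ∠ = arctan(200/395) ≈ 26.85°
pole (s+80): 80 + j200 → |·| = √(80²+200²) = √46400 ≈ 215.41, ∠ = arctan(200/80) ≈ 68.20°
pole (s+2000): 2000 + j200 → |·| = √(2000²+200²) = √4040000 ≈ 2010, ∠ = arctan(200/2000) ≈ 5.71°
∠G = 26.85° − 73.91° = -47.06°

-47.1°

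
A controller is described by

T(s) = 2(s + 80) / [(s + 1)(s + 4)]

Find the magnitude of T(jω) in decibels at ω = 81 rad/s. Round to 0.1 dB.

At s = jω = j81:
zero (s+80): 80 + j81 → |·| = √(80²+81²) = √12961 ≈ 113.85, ∠ = arctan(81/80) ≈ 45.36°
pole (s+1): 1 + j81 → |·| = √(1²+81²) = √6562 ≈ 81.006, ∠ = arctan(81/1) ≈ 89.29°
pole (s+4): 4 + j81 → |·| = √(4²+81²) = √6577 ≈ 81.099, ∠ = arctan(81/4) ≈ 87.17°
|T| = 2 · 113.85 / 6569.5 ≈ 0.03466
Gain = 20 log₁₀(0.03466) ≈ -29.20 dB

-29.2 dB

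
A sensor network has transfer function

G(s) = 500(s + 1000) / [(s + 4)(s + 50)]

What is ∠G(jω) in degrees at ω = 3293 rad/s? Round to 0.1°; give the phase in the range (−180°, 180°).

At s = jω = j3293:
zero (s+1000): 1000 + j3293 → |·| = √(1000²+3293²) = √11843849 ≈ 3441.5, ∠ = arctan(3293/1000) ≈ 73.11°
pole (s+4): 4 + j3293 → |·| = √(4²+3293²) = √10843865 ≈ 3293, ∠ = arctan(3293/4) ≈ 89.93°
pole (s+50): 50 + j3293 → |·| = √(50²+3293²) = √10846349 ≈ 3293.4, ∠ = arctan(3293/50) ≈ 89.13°
∠G = 73.11° − 179.06° = -105.95°

-106.0°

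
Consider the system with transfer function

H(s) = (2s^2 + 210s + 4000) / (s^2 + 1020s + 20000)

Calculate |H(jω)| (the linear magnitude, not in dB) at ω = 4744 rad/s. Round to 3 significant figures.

1.96

Substitute s = j4744:
Numerator: 2(j4744)^2 + 210(j4744) + 4000 = -45007072 + j996240
Denominator: (j4744)^2 + 1020(j4744) + 20000 = -22485536 + j4838880
|N| = √(45007072² + 996240²) ≈ 4.5018e+07, ∠N ≈ 178.73°
|D| = √(22485536² + 4838880²) ≈ 2.3e+07, ∠D ≈ 167.86°
|H| = 4.5018e+07 / 2.3e+07 ≈ 1.9573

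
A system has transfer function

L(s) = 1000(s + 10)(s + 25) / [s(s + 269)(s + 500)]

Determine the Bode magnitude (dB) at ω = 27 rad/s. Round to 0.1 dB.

At s = jω = j27:
zero (s+10): 10 + j27 → |·| = √(10²+27²) = √829 ≈ 28.792, ∠ = arctan(27/10) ≈ 69.68°
zero (s+25): 25 + j27 → |·| = √(25²+27²) = √1354 ≈ 36.797, ∠ = arctan(27/25) ≈ 47.20°
pole (s+269): 269 + j27 → |·| = √(269²+27²) = √73090 ≈ 270.35, ∠ = arctan(27/269) ≈ 5.73°
pole (s+500): 500 + j27 → |·| = √(500²+27²) = √250729 ≈ 500.73, ∠ = arctan(27/500) ≈ 3.09°
pole at origin: |s| = 27, ∠ = 90.00° (in denominator)
|L| = 1000 · 1059.5 / 3.6551e+06 ≈ 0.28987
Gain = 20 log₁₀(0.28987) ≈ -10.76 dB

-10.8 dB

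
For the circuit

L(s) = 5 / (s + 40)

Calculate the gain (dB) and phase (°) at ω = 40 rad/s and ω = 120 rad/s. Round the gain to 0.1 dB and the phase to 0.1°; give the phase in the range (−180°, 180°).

At s = jω = j40:
pole (s+40): 40 + j40 → |·| = √(40²+40²) = √3200 ≈ 56.569, ∠ = arctan(40/40) ≈ 45.00°
|L| = 5 / 56.569 ≈ 0.088388
Gain = 20 log₁₀(0.088388) ≈ -21.07 dB
∠L = 0.00° − 45.00° = -45.00°

At s = jω = j120:
pole (s+40): 40 + j120 → |·| = √(40²+120²) = √16000 ≈ 126.49, ∠ = arctan(120/40) ≈ 71.57°
|L| = 5 / 126.49 ≈ 0.039529
Gain = 20 log₁₀(0.039529) ≈ -28.06 dB
∠L = 0.00° − 71.57° = -71.57°

ω = 40: -21.1 dB, -45.0°; ω = 120: -28.1 dB, -71.6°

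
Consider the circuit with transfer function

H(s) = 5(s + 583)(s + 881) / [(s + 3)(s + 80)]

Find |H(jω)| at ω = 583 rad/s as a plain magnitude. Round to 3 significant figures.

12.7

At s = jω = j583:
zero (s+583): 583 + j583 → |·| = √(583²+583²) = √679778 ≈ 824.49, ∠ = arctan(583/583) ≈ 45.00°
zero (s+881): 881 + j583 → |·| = √(881²+583²) = √1116050 ≈ 1056.4, ∠ = arctan(583/881) ≈ 33.49°
pole (s+3): 3 + j583 → |·| = √(3²+583²) = √339898 ≈ 583.01, ∠ = arctan(583/3) ≈ 89.71°
pole (s+80): 80 + j583 → |·| = √(80²+583²) = √346289 ≈ 588.46, ∠ = arctan(583/80) ≈ 82.19°
|H| = 5 · 8.7099e+05 / 3.4308e+05 ≈ 12.694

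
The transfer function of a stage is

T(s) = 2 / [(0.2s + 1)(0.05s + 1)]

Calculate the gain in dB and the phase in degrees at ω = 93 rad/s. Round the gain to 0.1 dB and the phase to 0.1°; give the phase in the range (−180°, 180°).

At ω = 93 rad/s:
pole (1 + j93·0.2) = 1 + j18.6 → |·| ≈ 18.627, ∠ ≈ 86.92°
pole (1 + j93·0.05) = 1 + j4.65 → |·| ≈ 4.7563, ∠ ≈ 77.86°
|T| = 2 · 1 / (18.627 · 4.7563) ≈ 0.022574
Gain = 20 log₁₀(0.022574) ≈ -32.93 dB
∠T = (0°) − (86.92° + 77.86°) = -164.78°

-32.9 dB, -164.8°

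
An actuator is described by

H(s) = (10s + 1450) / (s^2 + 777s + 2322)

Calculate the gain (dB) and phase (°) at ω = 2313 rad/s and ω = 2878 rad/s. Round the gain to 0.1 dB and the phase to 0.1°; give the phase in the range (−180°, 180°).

ω = 2313: -47.7 dB, -75.0°; ω = 2878: -49.5 dB, -77.8°

Substitute s = j2313:
Numerator: 10(j2313) + 1450 = 1450 + j23130
Denominator: (j2313)^2 + 777(j2313) + 2322 = -5347647 + j1797201
|N| = √(1450² + 23130²) ≈ 23175, ∠N ≈ 86.41°
|D| = √(5347647² + 1797201²) ≈ 5.6416e+06, ∠D ≈ 161.42°
|H| = 23175 / 5.6416e+06 ≈ 0.0041079
Gain = 20 log₁₀(0.0041079) ≈ -47.73 dB
∠H = 86.41° − 161.42° = -75.01°

Substitute s = j2878:
Numerator: 10(j2878) + 1450 = 1450 + j28780
Denominator: (j2878)^2 + 777(j2878) + 2322 = -8280562 + j2236206
|N| = √(1450² + 28780²) ≈ 28817, ∠N ≈ 87.12°
|D| = √(8280562² + 2236206²) ≈ 8.5772e+06, ∠D ≈ 164.89°
|H| = 28817 / 8.5772e+06 ≈ 0.0033597
Gain = 20 log₁₀(0.0033597) ≈ -49.47 dB
∠H = 87.12° − 164.89° = -77.77°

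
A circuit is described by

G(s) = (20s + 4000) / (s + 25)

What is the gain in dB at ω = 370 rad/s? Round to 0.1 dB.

Substitute s = j370:
Numerator: 20(j370) + 4000 = 4000 + j7400
Denominator: (j370) + 25 = 25 + j370
|N| = √(4000² + 7400²) ≈ 8411.9, ∠N ≈ 61.61°
|D| = √(25² + 370²) ≈ 370.84, ∠D ≈ 86.13°
|G| = 8411.9 / 370.84 ≈ 22.683
Gain = 20 log₁₀(22.683) ≈ 27.11 dB

27.1 dB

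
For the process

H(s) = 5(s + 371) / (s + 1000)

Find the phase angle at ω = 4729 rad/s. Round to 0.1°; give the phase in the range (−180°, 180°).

7.5°

At s = jω = j4729:
zero (s+371): 371 + j4729 → |·| = √(371²+4729²) = √22501082 ≈ 4743.5, ∠ = arctan(4729/371) ≈ 85.51°
pole (s+1000): 1000 + j4729 → |·| = √(1000²+4729²) = √23363441 ≈ 4833.6, ∠ = arctan(4729/1000) ≈ 78.06°
∠H = 85.51° − 78.06° = 7.45°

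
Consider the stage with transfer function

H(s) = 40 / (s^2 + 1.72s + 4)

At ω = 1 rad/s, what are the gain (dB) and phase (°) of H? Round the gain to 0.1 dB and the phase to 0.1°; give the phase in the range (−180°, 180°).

At s = jω = j1:
quadratic: (j1)² + 1.72·j1 + 4 = 3 + j1.72 → |·| ≈ 3.4581, ∠ ≈ 29.83°
|H| = 40 / 3.4581 ≈ 11.567
Gain = 20 log₁₀(11.567) ≈ 21.26 dB
∠H = 0.00° − 29.83° = -29.83°

21.3 dB, -29.8°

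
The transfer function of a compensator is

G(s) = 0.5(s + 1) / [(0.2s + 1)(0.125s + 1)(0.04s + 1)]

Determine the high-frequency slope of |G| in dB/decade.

-40 dB/decade

Each pole contributes −20 dB/decade at high frequency; each zero contributes +20 dB/decade.
Net: 1 zero(s) − 3 pole(s) → -40 dB/decade.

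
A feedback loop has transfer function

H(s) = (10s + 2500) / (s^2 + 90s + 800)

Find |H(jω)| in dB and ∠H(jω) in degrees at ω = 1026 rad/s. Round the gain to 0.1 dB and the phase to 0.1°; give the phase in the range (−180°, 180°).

Substitute s = j1026:
Numerator: 10(j1026) + 2500 = 2500 + j10260
Denominator: (j1026)^2 + 90(j1026) + 800 = -1051876 + j92340
|N| = √(2500² + 10260²) ≈ 10560, ∠N ≈ 76.31°
|D| = √(1051876² + 92340²) ≈ 1.0559e+06, ∠D ≈ 174.98°
|H| = 10560 / 1.0559e+06 ≈ 0.010001
Gain = 20 log₁₀(0.010001) ≈ -40.00 dB
∠H = 76.31° − 174.98° = -98.67°

-40.0 dB, -98.7°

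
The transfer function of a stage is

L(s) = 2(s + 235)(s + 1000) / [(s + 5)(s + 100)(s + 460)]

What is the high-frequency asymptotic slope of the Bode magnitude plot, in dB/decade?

-20 dB/decade

Each pole contributes −20 dB/decade at high frequency; each zero contributes +20 dB/decade.
Net: 2 zero(s) − 3 pole(s) → -20 dB/decade.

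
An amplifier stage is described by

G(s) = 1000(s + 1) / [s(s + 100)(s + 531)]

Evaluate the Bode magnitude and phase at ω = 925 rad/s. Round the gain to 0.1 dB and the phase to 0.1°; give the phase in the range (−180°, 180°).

-59.9 dB, -144.0°

At s = jω = j925:
zero (s+1): 1 + j925 → |·| = √(1²+925²) = √855626 ≈ 925, ∠ = arctan(925/1) ≈ 89.94°
pole (s+100): 100 + j925 → |·| = √(100²+925²) = √865625 ≈ 930.39, ∠ = arctan(925/100) ≈ 83.83°
pole (s+531): 531 + j925 → |·| = √(531²+925²) = √1137586 ≈ 1066.6, ∠ = arctan(925/531) ≈ 60.14°
pole at origin: |s| = 925, ∠ = 90.00° (in denominator)
|G| = 1000 · 925 / 9.1793e+08 ≈ 0.0010077
Gain = 20 log₁₀(0.0010077) ≈ -59.93 dB
∠G = 89.94° − 233.97° = -144.03°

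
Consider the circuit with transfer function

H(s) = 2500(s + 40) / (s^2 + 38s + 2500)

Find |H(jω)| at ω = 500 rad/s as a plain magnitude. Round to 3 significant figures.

At s = jω = j500:
zero (s+40): 40 + j500 → |·| = √(40²+500²) = √251600 ≈ 501.6, ∠ = arctan(500/40) ≈ 85.43°
quadratic: (j500)² + 38·j500 + 2500 = -247500 + j19000 → |·| ≈ 2.4823e+05, ∠ ≈ 175.61°
|H| = 2500 · 501.6 / 2.4823e+05 ≈ 5.0518

5.05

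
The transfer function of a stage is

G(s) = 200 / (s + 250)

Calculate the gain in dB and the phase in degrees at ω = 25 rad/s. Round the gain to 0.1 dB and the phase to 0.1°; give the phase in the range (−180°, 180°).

-2.0 dB, -5.7°

At s = jω = j25:
pole (s+250): 250 + j25 → |·| = √(250²+25²) = √63125 ≈ 251.25, ∠ = arctan(25/250) ≈ 5.71°
|G| = 200 / 251.25 ≈ 0.79602
Gain = 20 log₁₀(0.79602) ≈ -1.98 dB
∠G = 0.00° − 5.71° = -5.71°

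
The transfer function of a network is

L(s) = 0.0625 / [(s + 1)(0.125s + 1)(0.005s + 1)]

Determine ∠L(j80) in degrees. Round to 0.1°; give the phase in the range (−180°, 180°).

164.6°

At ω = 80 rad/s:
pole (1 + j80·1) = 1 + j80 → |·| ≈ 80.006, ∠ ≈ 89.28°
pole (1 + j80·0.125) = 1 + j10 → |·| ≈ 10.05, ∠ ≈ 84.29°
pole (1 + j80·0.005) = 1 + j0.4 → |·| ≈ 1.077, ∠ ≈ 21.80°
∠L = (0°) − (89.28° + 84.29° + 21.80°) = -195.37° ≡ 164.63° (principal value)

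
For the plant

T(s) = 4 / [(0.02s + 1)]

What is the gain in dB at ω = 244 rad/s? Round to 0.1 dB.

At ω = 244 rad/s:
pole (1 + j244·0.02) = 1 + j4.88 → |·| ≈ 4.9814, ∠ ≈ 78.42°
|T| = 4 · 1 / (4.9814) ≈ 0.80299
Gain = 20 log₁₀(0.80299) ≈ -1.91 dB

-1.9 dB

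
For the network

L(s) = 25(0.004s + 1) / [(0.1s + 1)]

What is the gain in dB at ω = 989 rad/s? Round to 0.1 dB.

At ω = 989 rad/s:
zero (1 + j989·0.004) = 1 + j3.956 → |·| ≈ 4.0804, ∠ ≈ 75.81°
pole (1 + j989·0.1) = 1 + j98.9 → |·| ≈ 98.905, ∠ ≈ 89.42°
|L| = 25 · 4.0804 / (98.905) ≈ 1.0314
Gain = 20 log₁₀(1.0314) ≈ 0.27 dB

0.3 dB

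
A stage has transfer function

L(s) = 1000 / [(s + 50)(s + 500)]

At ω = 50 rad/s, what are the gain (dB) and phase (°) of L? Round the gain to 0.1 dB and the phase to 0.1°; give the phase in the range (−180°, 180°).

-31.0 dB, -50.7°

At s = jω = j50:
pole (s+50): 50 + j50 → |·| = √(50²+50²) = √5000 ≈ 70.711, ∠ = arctan(50/50) ≈ 45.00°
pole (s+500): 500 + j50 → |·| = √(500²+50²) = √252500 ≈ 502.49, ∠ = arctan(50/500) ≈ 5.71°
|L| = 1000 / 35532 ≈ 0.028144
Gain = 20 log₁₀(0.028144) ≈ -31.01 dB
∠L = 0.00° − 50.71° = -50.71°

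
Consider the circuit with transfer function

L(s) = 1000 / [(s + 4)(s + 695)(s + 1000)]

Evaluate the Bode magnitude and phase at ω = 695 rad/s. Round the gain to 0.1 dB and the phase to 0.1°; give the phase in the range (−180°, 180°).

At s = jω = j695:
pole (s+4): 4 + j695 → |·| = √(4²+695²) = √483041 ≈ 695.01, ∠ = arctan(695/4) ≈ 89.67°
pole (s+695): 695 + j695 → |·| = √(695²+695²) = √966050 ≈ 982.88, ∠ = arctan(695/695) ≈ 45.00°
pole (s+1000): 1000 + j695 → |·| = √(1000²+695²) = √1483025 ≈ 1217.8, ∠ = arctan(695/1000) ≈ 34.80°
|L| = 1000 / 8.3189e+08 ≈ 1.2021e-06
Gain = 20 log₁₀(1.2021e-06) ≈ -118.40 dB
∠L = 0.00° − 169.47° = -169.47°

-118.4 dB, -169.5°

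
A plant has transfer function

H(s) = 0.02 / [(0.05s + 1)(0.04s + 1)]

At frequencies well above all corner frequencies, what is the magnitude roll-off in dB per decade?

-40 dB/decade

Each pole contributes −20 dB/decade at high frequency; each zero contributes +20 dB/decade.
Net: 0 zero(s) − 2 pole(s) → -40 dB/decade.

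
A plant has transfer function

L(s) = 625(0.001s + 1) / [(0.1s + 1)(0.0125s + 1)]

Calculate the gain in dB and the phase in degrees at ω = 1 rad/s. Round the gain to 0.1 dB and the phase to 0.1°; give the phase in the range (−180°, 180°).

At ω = 1 rad/s:
zero (1 + j1·0.001) = 1 + j0.001 → |·| ≈ 1, ∠ ≈ 0.06°
pole (1 + j1·0.1) = 1 + j0.1 → |·| ≈ 1.005, ∠ ≈ 5.71°
pole (1 + j1·0.0125) = 1 + j0.0125 → |·| ≈ 1.0001, ∠ ≈ 0.72°
|L| = 625 · 1 / (1.005 · 1.0001) ≈ 621.83
Gain = 20 log₁₀(621.83) ≈ 55.87 dB
∠L = (0.06°) − (5.71° + 0.72°) = -6.37°

55.9 dB, -6.4°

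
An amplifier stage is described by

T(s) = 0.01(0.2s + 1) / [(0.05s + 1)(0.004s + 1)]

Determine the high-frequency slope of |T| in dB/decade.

-20 dB/decade

Each pole contributes −20 dB/decade at high frequency; each zero contributes +20 dB/decade.
Net: 1 zero(s) − 2 pole(s) → -20 dB/decade.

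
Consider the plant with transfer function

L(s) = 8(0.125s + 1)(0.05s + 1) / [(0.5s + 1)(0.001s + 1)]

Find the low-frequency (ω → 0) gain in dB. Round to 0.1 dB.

18.1 dB

L(0) = 8 · 1 / 1 = 8
20 log₁₀(8) ≈ 18.06 dB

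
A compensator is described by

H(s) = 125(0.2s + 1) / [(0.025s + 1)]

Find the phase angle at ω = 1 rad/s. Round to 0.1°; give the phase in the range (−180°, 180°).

At ω = 1 rad/s:
zero (1 + j1·0.2) = 1 + j0.2 → |·| ≈ 1.0198, ∠ ≈ 11.31°
pole (1 + j1·0.025) = 1 + j0.025 → |·| ≈ 1.0003, ∠ ≈ 1.43°
∠H = (11.31°) − (1.43°) = 9.88°

9.9°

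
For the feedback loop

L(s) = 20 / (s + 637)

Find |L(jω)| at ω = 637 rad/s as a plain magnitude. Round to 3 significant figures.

Substitute s = j637:
Numerator: 20 = 20 + j0
Denominator: (j637) + 637 = 637 + j637
|N| = √(20² + 0²) ≈ 20, ∠N ≈ 0.00°
|D| = √(637² + 637²) ≈ 900.85, ∠D ≈ 45.00°
|L| = 20 / 900.85 ≈ 0.022201

0.0222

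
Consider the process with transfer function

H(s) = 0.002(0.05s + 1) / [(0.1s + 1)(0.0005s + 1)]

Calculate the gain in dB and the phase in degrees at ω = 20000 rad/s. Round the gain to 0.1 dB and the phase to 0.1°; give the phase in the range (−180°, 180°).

At ω = 20000 rad/s:
zero (1 + j20000·0.05) = 1 + j1000 → |·| ≈ 1000, ∠ ≈ 89.94°
pole (1 + j20000·0.1) = 1 + j2000 → |·| ≈ 2000, ∠ ≈ 89.97°
pole (1 + j20000·0.0005) = 1 + j10 → |·| ≈ 10.05, ∠ ≈ 84.29°
|H| = 0.002 · 1000 / (2000 · 10.05) ≈ 9.9502e-05
Gain = 20 log₁₀(9.9502e-05) ≈ -80.04 dB
∠H = (89.94°) − (89.97° + 84.29°) = -84.32°

-80.0 dB, -84.3°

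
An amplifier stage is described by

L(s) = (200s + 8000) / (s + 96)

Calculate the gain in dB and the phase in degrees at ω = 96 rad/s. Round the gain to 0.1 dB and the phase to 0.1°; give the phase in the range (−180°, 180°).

43.7 dB, 22.4°

Substitute s = j96:
Numerator: 200(j96) + 8000 = 8000 + j19200
Denominator: (j96) + 96 = 96 + j96
|N| = √(8000² + 19200²) ≈ 20800, ∠N ≈ 67.38°
|D| = √(96² + 96²) ≈ 135.76, ∠D ≈ 45.00°
|L| = 20800 / 135.76 ≈ 153.21
Gain = 20 log₁₀(153.21) ≈ 43.71 dB
∠L = 67.38° − 45.00° = 22.38°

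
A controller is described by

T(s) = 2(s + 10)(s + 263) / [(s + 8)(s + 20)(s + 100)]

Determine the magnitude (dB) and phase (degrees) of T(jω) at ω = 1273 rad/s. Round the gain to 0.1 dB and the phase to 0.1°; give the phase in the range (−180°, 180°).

At s = jω = j1273:
zero (s+10): 10 + j1273 → |·| = √(10²+1273²) = √1620629 ≈ 1273, ∠ = arctan(1273/10) ≈ 89.55°
zero (s+263): 263 + j1273 → |·| = √(263²+1273²) = √1689698 ≈ 1299.9, ∠ = arctan(1273/263) ≈ 78.33°
pole (s+8): 8 + j1273 → |·| = √(8²+1273²) = √1620593 ≈ 1273, ∠ = arctan(1273/8) ≈ 89.64°
pole (s+20): 20 + j1273 → |·| = √(20²+1273²) = √1620929 ≈ 1273.2, ∠ = arctan(1273/20) ≈ 89.10°
pole (s+100): 100 + j1273 → |·| = √(100²+1273²) = √1630529 ≈ 1276.9, ∠ = arctan(1273/100) ≈ 85.51°
|T| = 2 · 1.6548e+06 / 2.0696e+09 ≈ 0.0015991
Gain = 20 log₁₀(0.0015991) ≈ -55.92 dB
∠T = 167.88° − 264.25° = -96.37°

-55.9 dB, -96.4°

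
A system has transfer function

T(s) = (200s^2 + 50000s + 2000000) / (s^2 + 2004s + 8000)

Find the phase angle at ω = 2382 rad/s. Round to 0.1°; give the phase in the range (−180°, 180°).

34.1°

Substitute s = j2382:
Numerator: 200(j2382)^2 + 50000(j2382) + 2000000 = -1132784800 + j119100000
Denominator: (j2382)^2 + 2004(j2382) + 8000 = -5665924 + j4773528
|N| = √(1132784800² + 119100000²) ≈ 1.139e+09, ∠N ≈ 174.00°
|D| = √(5665924² + 4773528²) ≈ 7.4087e+06, ∠D ≈ 139.89°
∠T = 174.00° − 139.89° = 34.11°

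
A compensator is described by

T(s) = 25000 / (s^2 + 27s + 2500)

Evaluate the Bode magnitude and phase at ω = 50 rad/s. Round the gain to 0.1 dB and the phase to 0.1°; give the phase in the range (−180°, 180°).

At s = jω = j50:
quadratic: (j50)² + 27·j50 + 2500 = 0 + j1350 → |·| ≈ 1350, ∠ ≈ 90.00°
|T| = 25000 / 1350 ≈ 18.519
Gain = 20 log₁₀(18.519) ≈ 25.35 dB
∠T = 0.00° − 90.00° = -90.00°

25.4 dB, -90.0°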